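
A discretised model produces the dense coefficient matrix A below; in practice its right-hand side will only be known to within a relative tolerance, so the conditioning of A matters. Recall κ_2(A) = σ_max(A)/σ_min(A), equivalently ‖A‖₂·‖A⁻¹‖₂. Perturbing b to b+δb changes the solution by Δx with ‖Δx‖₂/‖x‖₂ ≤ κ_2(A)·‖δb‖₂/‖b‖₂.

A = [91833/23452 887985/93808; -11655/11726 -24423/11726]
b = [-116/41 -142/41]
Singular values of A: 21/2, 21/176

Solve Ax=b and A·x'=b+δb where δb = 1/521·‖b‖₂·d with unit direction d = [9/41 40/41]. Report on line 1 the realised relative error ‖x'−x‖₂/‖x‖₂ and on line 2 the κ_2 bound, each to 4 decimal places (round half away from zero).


0.0021
0.1689

σ_max = 21/2, σ_min = 21/176
condition number: (21/2) ÷ (21/176) = 88.0000
κ_2(A)·‖δb‖/‖b‖ = 0.1689
solve Ax = b  →  x = [30.8718 -13.0696]
2-norm of b is 4.4721; of x, 33.5244
with δb = [0.0019 0.0084], A·Δx = δb → ‖Δx‖ = 0.0719
realised ‖Δx‖/‖x‖ = 0.0021
tightness: 0.0021 against a bound of 0.1689 (unrounded ratio ≈ 0.0127)


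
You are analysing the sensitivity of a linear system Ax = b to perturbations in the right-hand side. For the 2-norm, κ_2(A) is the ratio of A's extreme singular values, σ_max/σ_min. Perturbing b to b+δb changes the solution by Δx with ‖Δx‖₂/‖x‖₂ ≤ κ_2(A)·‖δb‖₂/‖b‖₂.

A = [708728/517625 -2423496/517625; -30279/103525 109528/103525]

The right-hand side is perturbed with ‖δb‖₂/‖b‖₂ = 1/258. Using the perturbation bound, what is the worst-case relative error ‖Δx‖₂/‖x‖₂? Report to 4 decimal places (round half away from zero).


AᵀA = [312442489/159390625 -1071094248/159390625; -1071094248/159390625 3672363136/159390625]; tr = 6375689/255025, det = 64/10201
λ_max, λ_min = (6375689/255025 ± √40647778064721/65037750625)/2 = 25, 64/255025
κ_2(A) = √(λ_max/λ_min) = √(25 / (64/255025)) = 315.6250
worst-case relative error ≤ 315.6250 × 1/258 = 1.2234

1.2234


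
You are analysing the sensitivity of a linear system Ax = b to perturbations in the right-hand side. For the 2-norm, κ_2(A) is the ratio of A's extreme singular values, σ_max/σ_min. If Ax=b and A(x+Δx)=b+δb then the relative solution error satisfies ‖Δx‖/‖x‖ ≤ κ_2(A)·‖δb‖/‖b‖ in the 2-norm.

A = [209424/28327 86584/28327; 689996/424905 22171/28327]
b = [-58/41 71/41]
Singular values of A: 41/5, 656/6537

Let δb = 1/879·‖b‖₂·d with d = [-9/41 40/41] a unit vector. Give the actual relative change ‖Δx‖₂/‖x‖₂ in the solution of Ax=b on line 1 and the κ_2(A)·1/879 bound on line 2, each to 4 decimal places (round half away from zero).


largest singular value 41/5, smallest 656/6537
κ = σ_max/σ_min = (41/5)/(656/6537) = 81.7125
bound on ‖Δx‖/‖x‖: κ·ε = 81.7125·1/879 = 0.0930
solve Ax = b  →  x = [-7.7779 18.3499]
‖b‖₂ = 2.2361 and ‖x‖₂ = 19.9303
Δx = A⁻¹·δb where δb = 1/879·2.2361·d; ‖Δx‖ = 0.0253
dividing the unrounded norms, ‖Δx‖/‖x‖ = 0.0013
realised/bound (from unrounded values) ≈ 0.0137

0.0013
0.0930


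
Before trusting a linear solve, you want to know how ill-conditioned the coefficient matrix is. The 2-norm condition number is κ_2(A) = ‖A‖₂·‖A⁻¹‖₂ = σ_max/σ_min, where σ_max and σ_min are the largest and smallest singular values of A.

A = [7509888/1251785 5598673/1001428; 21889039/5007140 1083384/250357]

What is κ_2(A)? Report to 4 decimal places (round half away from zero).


69.0640

AᵀA = [1905523741661/34581311696 113378692770/2161331981; 113378692770/2161331981 1728437021525/34581311696]; tr = 62654495917/596229512, det = 44152515625/19079344384
solving λ² − 62654495917/596229512·λ + 44152515625/19079344384 = 0 gives λ = 1681/16, 26265625/1192459024
κ = σ_max/σ_min = (41/4)/(5125/34532) = 69.0640


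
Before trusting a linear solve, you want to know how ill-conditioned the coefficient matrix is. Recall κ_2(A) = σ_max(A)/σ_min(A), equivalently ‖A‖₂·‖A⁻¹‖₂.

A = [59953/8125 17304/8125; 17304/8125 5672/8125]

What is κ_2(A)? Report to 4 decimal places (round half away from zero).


104.0000

form AᵀA = [1246013/21125 363384/21125; 363384/21125 106112/21125] with trace 10817/169 and determinant 64/169
eigenvalues of AᵀA: λ = (tr ± √(tr²−4·det))/2 = 64, 1/169
so κ_2 = √(64 / (1/169)) = 104.0000


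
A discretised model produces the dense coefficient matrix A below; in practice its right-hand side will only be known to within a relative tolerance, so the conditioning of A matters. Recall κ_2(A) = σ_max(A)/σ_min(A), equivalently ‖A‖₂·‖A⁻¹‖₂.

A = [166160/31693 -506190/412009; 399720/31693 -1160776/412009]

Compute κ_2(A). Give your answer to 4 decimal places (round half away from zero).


form AᵀA = [187385224000/1004446249 -42161070240/1004446249; -42161070240/1004446249 9488930404/1004446249] with trace 117117284/597529 and determinant 313600/597529
solving λ² − 117117284/597529·λ + 313600/597529 = 0 gives λ = 196, 1600/597529
κ = σ_max/σ_min = 14/(40/773) = 270.5500

270.5500


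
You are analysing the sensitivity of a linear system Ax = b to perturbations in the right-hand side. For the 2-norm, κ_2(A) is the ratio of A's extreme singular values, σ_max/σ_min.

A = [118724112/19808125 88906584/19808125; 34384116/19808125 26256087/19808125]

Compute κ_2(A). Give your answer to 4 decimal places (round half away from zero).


AᵀA = [24444291525264/627778905625 18333036123948/627778905625; 18333036123948/627778905625 13750020452961/627778905625]; tr = 1527772479129/25111156225, det = 592240896/25111156225
solving λ² − 1527772479129/25111156225·λ + 592240896/25111156225 = 0 gives λ = 1521/25, 389376/1004446249
κ_2(A) = √(λ_max/λ_min) = √((1521/25) / (389376/1004446249)) = 396.1625

396.1625


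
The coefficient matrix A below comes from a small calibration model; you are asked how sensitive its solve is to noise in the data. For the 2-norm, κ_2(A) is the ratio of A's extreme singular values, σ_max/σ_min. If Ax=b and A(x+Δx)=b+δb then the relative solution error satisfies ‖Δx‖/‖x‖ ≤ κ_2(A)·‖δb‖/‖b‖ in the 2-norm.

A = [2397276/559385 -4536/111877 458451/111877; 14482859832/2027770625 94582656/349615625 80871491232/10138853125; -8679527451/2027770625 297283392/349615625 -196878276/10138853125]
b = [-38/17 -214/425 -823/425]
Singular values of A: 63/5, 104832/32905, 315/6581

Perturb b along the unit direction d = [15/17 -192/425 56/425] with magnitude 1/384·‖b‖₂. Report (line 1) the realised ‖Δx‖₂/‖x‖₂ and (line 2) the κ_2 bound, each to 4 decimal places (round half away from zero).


σ_max = 63/5, σ_min = 315/6581
κ_2(A) = (63/5) / (315/6581) = 263.2400
perturbation bound = 263.2400·1/384 = 0.6855
solve Ax = b  →  x = [8.4268 39.9370 -8.9632]
2-norm of b is 3.0000; of x, 41.7889
Δx = A⁻¹·δb where δb = 1/384·3.0000·d; ‖Δx‖ = 0.1632
relative error = 0.0039
so the bound overstates the realised error by a factor of ≈ 175.5135 (computed from the unrounded values)

0.0039
0.6855


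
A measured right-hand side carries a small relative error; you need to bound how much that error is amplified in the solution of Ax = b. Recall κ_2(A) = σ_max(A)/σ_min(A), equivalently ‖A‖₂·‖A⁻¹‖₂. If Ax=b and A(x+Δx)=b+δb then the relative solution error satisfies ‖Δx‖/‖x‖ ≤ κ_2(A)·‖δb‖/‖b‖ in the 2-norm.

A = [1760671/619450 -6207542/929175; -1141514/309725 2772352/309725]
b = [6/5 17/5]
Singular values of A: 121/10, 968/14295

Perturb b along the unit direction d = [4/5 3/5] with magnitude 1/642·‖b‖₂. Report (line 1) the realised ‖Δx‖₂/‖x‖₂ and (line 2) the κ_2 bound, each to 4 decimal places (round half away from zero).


from the listed singular values, σ₁ = 121/10, σ_n = 968/14295
κ = σ_max/σ_min = (121/10)/(968/14295) = 178.6875
κ_2(A)·‖δb‖/‖b‖ = 0.2783
solve Ax = b  →  x = [40.8312 17.1921]
‖b‖ = 3.6056, ‖x‖ = 44.3030
re-solving with b+δb shifts x by Δx of norm 0.0829
dividing the unrounded norms, ‖Δx‖/‖x‖ = 0.0019
tightness: 0.0019 against a bound of 0.2783 (unrounded ratio ≈ 0.0067)

0.0019
0.2783


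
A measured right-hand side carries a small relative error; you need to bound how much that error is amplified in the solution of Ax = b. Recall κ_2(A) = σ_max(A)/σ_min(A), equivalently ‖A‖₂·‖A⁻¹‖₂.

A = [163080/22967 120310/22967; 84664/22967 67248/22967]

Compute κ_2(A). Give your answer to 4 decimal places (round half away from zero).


AᵀA = [116827264/1825201 87590448/1825201; 87590448/1825201 65732836/1825201]; tr = 182560100/1825201, det = 4000000/1825201
λ_max, λ_min = (182560100/1825201 ± √33298986896010000/3331358690401)/2 = 100, 40000/1825201
κ_2(A) = √(λ_max/λ_min) = √(100 / (40000/1825201)) = 67.5500

67.5500


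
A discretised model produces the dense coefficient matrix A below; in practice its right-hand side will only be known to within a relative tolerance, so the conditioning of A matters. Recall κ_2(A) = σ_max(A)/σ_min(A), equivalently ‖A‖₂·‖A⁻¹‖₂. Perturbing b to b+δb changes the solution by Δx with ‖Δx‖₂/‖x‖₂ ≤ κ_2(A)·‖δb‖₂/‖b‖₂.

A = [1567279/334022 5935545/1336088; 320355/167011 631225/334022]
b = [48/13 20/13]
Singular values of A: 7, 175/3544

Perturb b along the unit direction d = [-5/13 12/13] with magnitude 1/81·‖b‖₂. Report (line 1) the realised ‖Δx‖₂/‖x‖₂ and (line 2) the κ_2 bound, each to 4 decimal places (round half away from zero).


1.7501
1.7501

from the listed singular values, σ₁ = 7, σ_n = 175/3544
condition number: 7 ÷ (175/3544) = 141.7600
worst-case relative error ≤ 141.7600 × 1/81 = 1.7501
solve Ax = b  →  x = [0.4138 0.3941]
‖b‖₂ = 4.0000 and ‖x‖₂ = 0.5714
re-solving with b+δb shifts x by Δx of norm 1.0001
relative error = 1.7501
so the bound is sharp here: realised error equals the bound


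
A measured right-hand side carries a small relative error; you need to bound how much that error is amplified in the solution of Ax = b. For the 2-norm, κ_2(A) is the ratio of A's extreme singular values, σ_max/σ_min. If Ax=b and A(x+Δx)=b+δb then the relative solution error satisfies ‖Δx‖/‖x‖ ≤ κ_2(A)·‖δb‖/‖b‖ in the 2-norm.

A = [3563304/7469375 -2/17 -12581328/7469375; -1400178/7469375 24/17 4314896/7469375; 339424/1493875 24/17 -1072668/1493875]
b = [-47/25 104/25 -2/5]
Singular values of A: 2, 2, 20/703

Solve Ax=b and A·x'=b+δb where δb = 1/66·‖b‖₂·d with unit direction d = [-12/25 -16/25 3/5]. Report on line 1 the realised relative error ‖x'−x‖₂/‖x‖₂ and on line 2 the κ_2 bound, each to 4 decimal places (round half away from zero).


0.0347
1.0652

largest singular value 2, smallest 20/703
κ_2(A) = 2 / (20/703) = 70.3000
bound on ‖Δx‖/‖x‖: κ·ε = 70.3000·1/66 = 1.0652
solve Ax = b  →  x = [-67.9162 1.3824 -18.2158]
‖b‖ = 4.5826, ‖x‖ = 70.3302
δb = ε·‖b‖·d = [-0.0333 -0.0444 0.0417]; solving A·Δx = δb gives ‖Δx‖ = 2.4406
realised ‖Δx‖/‖x‖ = 0.0347
tightness: 0.0347 against a bound of 1.0652 (unrounded ratio ≈ 0.0326)


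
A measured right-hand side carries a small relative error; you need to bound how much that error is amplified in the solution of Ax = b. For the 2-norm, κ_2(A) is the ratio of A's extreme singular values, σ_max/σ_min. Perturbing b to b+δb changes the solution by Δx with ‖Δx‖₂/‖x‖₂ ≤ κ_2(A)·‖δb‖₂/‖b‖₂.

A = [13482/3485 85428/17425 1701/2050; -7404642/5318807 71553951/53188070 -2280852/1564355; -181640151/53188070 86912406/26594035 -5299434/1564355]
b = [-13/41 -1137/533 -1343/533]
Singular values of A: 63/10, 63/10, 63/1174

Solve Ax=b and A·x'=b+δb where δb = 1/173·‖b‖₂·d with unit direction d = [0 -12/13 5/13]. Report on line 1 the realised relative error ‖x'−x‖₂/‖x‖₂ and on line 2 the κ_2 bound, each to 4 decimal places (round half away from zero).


from the listed singular values, σ₁ = 63/10, σ_n = 63/1174
κ_2(A) = (63/10) / (63/1174) = 117.4000
κ_2(A)·‖δb‖/‖b‖ = 0.6786
solve Ax = b  →  x = [-9.6041 4.9423 15.1937]
‖b‖₂ = 3.3166 and ‖x‖₂ = 18.6417
Δx = A⁻¹·δb where δb = 1/173·3.3166·d; ‖Δx‖ = 0.3573
dividing the unrounded norms, ‖Δx‖/‖x‖ = 0.0192
so the bound overstates the realised error by a factor of ≈ 35.4103 (computed from the unrounded values)

0.0192
0.6786


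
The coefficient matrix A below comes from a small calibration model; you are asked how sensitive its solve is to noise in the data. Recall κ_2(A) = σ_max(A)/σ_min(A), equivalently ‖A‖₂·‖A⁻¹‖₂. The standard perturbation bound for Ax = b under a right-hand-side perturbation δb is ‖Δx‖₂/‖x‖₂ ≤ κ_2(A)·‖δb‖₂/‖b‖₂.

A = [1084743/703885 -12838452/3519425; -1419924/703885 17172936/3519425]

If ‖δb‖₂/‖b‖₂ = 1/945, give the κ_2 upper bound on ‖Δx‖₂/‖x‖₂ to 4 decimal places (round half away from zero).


M = AᵀA = [127714061673/19818163729 -1532427396588/99090818645; -1532427396588/99090818645 18389423224656/495454093225]. tr(M)=127705767849/2931681025, det(M)=75898944/2931681025
char-poly roots: 1089/25 and 69696/117267241
so κ_2 = √((1089/25) / (69696/117267241)) = 270.7250
κ_2(A)·‖δb‖/‖b‖ = 0.2865

0.2865


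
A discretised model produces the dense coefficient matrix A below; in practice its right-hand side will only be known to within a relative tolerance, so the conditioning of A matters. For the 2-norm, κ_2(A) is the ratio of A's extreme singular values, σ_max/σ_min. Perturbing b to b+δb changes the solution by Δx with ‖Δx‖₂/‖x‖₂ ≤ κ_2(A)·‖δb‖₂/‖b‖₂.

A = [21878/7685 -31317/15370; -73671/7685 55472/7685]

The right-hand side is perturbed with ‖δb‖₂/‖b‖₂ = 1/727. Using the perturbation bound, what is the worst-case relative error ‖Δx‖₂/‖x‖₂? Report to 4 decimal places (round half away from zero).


0.2114

M = AᵀA = [236242525/2362369 -177170175/2362369; -177170175/2362369 531573025/9449476]. tr(M)=1476543125/9449476, det(M)=9765625/9449476
solving λ² − 1476543125/9449476·λ + 9765625/9449476 = 0 gives λ = 625/4, 15625/2362369
σ_max=√(625/4)=(25/2), σ_min=√(15625/2362369)=(125/1537) → κ = 153.7000
κ_2(A)·‖δb‖/‖b‖ = 0.2114


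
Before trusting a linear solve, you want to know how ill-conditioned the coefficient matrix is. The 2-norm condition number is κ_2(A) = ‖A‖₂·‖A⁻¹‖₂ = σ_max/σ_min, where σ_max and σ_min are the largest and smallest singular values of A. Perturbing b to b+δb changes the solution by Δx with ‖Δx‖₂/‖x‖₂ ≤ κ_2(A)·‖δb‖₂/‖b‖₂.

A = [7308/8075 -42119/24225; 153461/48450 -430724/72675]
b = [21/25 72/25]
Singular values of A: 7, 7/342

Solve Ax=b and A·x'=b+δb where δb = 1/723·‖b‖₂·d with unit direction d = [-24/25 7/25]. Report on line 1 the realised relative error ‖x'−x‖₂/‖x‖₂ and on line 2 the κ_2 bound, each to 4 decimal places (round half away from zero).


0.4730
0.4730

from the listed singular values, σ₁ = 7, σ_n = 7/342
κ_2(A) = 7 / (7/342) = 342.0000
perturbation bound = 342.0000·1/723 = 0.4730
solve Ax = b  →  x = [0.2017 -0.3782]
‖b‖₂ = 3.0000 and ‖x‖₂ = 0.4286
δb = ε·‖b‖·d = [-0.0040 0.0012]; solving A·Δx = δb gives ‖Δx‖ = 0.2027
dividing the unrounded norms, ‖Δx‖/‖x‖ = 0.4730
tightness: 0.4730 against a bound of 0.4730; the bound is attained (ratio 1)


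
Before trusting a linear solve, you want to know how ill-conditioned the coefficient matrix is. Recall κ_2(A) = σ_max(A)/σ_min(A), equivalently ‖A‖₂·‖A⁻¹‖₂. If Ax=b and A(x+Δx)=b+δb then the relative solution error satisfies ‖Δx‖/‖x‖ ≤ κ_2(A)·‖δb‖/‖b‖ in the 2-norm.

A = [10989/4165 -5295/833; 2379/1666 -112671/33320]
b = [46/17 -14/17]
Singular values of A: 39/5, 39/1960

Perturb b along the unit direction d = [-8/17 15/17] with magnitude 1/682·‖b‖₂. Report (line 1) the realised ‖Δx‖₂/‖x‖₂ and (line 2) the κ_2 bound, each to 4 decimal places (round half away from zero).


from the listed singular values, σ₁ = 39/5, σ_n = 39/1960
condition number: (39/5) ÷ (39/1960) = 392.0000
κ_2(A)·‖δb‖/‖b‖ = 0.5748
solve Ax = b  →  x = [-92.6824 -38.8955]
2-norm of b is 2.8284; of x, 100.5131
with δb = [-0.0020 0.0037], A·Δx = δb → ‖Δx‖ = 0.2084
dividing the unrounded norms, ‖Δx‖/‖x‖ = 0.0021
realised/bound (from unrounded values) ≈ 0.0036

0.0021
0.5748


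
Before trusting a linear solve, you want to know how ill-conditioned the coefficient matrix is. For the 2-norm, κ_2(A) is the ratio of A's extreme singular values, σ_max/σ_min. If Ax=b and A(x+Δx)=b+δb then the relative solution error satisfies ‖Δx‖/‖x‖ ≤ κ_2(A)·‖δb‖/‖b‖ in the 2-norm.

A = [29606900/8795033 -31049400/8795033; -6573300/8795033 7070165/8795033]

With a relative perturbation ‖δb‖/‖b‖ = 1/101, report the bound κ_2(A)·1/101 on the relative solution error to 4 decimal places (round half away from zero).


3.6619

M = AᵀA = [547160500000/46015827169 -574509694500/46015827169; -574509694500/46015827169 603243589225/46015827169]. tr(M)=1367900225/54715609, det(M)=250000/54715609
char-poly roots: 25 and 10000/54715609
so κ_2 = √(25 / (10000/54715609)) = 369.8500
worst-case relative error ≤ 369.8500 × 1/101 = 3.6619


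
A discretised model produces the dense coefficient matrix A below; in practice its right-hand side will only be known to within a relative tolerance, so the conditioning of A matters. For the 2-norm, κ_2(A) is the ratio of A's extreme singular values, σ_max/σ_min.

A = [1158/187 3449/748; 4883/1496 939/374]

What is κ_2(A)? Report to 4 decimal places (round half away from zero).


form AᵀA = [379465/7744 71145/1936; 71145/1936 53365/1936] with trace 592925/7744 and determinant 30625/123904
eigenvalues of AᵀA: λ = (tr ± √(tr²−4·det))/2 = 1225/16, 25/7744
κ_2(A) = √(λ_max/λ_min) = √((1225/16) / (25/7744)) = 154.0000

154.0000


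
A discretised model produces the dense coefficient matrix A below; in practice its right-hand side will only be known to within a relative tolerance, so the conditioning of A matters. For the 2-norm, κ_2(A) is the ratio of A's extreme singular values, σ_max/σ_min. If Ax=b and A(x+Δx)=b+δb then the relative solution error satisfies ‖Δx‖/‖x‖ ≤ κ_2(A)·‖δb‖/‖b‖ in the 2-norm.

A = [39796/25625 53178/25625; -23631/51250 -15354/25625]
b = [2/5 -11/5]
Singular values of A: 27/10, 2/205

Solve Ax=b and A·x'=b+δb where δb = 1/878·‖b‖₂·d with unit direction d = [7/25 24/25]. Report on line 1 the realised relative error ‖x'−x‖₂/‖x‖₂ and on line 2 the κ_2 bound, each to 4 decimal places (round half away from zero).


0.0013
0.3152

σ_max = 27/10, σ_min = 2/205
κ = σ_max/σ_min = (27/10)/(2/205) = 276.7500
κ_2(A)·‖δb‖/‖b‖ = 0.3152
solve Ax = b  →  x = [164.2222 -122.7037]
‖b‖ = 2.2361, ‖x‖ = 205.0003
δb = ε·‖b‖·d = [0.0007 0.0024]; solving A·Δx = δb gives ‖Δx‖ = 0.2610
dividing the unrounded norms, ‖Δx‖/‖x‖ = 0.0013
so the bound overstates the realised error by a factor of ≈ 247.5331 (computed from the unrounded values)


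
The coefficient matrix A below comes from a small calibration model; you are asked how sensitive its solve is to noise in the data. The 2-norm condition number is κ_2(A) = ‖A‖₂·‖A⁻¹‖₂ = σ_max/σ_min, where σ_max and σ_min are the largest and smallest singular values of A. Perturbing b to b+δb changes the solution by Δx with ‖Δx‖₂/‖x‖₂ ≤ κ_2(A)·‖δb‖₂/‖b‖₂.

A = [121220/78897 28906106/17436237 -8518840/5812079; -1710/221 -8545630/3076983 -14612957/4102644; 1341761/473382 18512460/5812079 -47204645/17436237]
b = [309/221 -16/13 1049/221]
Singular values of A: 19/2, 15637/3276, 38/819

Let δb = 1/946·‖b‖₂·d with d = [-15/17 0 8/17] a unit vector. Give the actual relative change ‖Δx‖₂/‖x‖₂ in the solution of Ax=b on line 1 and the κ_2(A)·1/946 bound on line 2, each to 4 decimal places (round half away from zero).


σ_max = 19/2, σ_min = 38/819
κ_2(A) = (19/2) / (38/819) = 204.7500
bound on ‖Δx‖/‖x‖: κ·ε = 204.7500·1/946 = 0.2164
solve Ax = b  →  x = [-9.8638 17.3052 8.2797]
2-norm of b is 5.0990; of x, 21.5712
δb = ε·‖b‖·d = [-0.0048 0.0000 0.0025]; solving A·Δx = δb gives ‖Δx‖ = 0.1162
relative error = 0.0054
realised/bound (from unrounded values) ≈ 0.0249

0.0054
0.2164


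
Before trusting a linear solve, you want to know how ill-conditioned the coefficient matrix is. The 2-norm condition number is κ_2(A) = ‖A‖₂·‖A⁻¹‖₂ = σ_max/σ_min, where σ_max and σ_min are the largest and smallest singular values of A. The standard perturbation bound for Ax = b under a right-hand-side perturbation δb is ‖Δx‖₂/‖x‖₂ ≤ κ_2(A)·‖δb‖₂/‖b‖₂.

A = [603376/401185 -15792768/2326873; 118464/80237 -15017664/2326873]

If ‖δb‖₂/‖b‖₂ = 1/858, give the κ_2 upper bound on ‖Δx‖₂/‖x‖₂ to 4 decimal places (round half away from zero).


0.3421

M = AᵀA = [714905579776/160949404225 -635318618112/32189880845; -635318618112/32189880845 564734545920/6437976169]. tr(M)=8824074496/95746225, det(M)=9437184/95746225
solving λ² − 8824074496/95746225·λ + 9437184/95746225 = 0 gives λ = 2304/25, 4096/3829849
κ_2(A) = √(λ_max/λ_min) = √((2304/25) / (4096/3829849)) = 293.5500
κ_2(A)·‖δb‖/‖b‖ = 0.3421


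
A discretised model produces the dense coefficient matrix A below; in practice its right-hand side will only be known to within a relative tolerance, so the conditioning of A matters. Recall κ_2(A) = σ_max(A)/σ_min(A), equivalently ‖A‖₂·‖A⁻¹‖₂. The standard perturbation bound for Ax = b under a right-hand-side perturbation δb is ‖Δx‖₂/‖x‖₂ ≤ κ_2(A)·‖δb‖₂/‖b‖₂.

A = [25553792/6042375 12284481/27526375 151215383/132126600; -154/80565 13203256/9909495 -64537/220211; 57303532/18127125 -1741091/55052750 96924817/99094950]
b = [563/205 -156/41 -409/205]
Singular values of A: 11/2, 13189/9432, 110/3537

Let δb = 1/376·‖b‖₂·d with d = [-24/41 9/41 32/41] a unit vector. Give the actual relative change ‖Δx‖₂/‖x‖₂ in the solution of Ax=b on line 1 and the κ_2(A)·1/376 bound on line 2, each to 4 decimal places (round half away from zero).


0.0034
0.4703

σ_max = 11/2, σ_min = 110/3537
condition number: (11/2) ÷ (110/3537) = 176.8500
worst-case relative error ≤ 176.8500 × 1/376 = 0.4703
solve Ax = b  →  x = [36.1876 -29.1859 -119.9413]
‖b‖₂ = 5.0990 and ‖x‖₂ = 128.6362
δb = ε·‖b‖·d = [-0.0079 0.0030 0.0106]; solving A·Δx = δb gives ‖Δx‖ = 0.4361
relative error = 0.0034
realised/bound (from unrounded values) ≈ 0.0072


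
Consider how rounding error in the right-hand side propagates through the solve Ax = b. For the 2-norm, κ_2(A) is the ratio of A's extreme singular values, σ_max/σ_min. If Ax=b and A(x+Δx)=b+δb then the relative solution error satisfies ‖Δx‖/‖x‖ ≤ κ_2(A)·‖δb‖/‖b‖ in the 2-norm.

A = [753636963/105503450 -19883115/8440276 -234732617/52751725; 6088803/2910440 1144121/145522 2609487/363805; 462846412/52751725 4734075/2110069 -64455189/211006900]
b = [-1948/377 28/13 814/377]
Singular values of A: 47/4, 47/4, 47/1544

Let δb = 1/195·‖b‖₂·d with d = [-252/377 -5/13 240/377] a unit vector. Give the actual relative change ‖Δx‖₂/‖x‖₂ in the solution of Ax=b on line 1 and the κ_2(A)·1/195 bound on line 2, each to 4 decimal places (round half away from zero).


0.0077
1.9795

σ_max = 47/4, σ_min = 47/1544
κ = σ_max/σ_min = (47/4)/(47/1544) = 386.0000
bound on ‖Δx‖/‖x‖: κ·ε = 386.0000·1/195 = 1.9795
solve Ax = b  →  x = [26.5457 -90.3771 91.6217]
‖b‖ = 6.0000, ‖x‖ = 131.4048
re-solving with b+δb shifts x by Δx of norm 1.0108
dividing the unrounded norms, ‖Δx‖/‖x‖ = 0.0077
tightness: 0.0077 against a bound of 1.9795 (unrounded ratio ≈ 0.0039)


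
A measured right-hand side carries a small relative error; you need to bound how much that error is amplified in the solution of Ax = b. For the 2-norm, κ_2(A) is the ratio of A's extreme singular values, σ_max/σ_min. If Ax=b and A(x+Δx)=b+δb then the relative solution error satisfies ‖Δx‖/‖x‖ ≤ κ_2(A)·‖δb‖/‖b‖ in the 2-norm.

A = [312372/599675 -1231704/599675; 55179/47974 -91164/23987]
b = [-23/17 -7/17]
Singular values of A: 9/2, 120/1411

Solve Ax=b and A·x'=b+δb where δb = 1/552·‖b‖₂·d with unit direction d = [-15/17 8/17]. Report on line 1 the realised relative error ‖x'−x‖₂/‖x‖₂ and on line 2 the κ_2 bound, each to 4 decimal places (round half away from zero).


0.0026
0.0959

largest singular value 9/2, smallest 120/1411
condition number: (9/2) ÷ (120/1411) = 52.9125
perturbation bound = 52.9125·1/552 = 0.0959
solve Ax = b  →  x = [11.2258 3.5057]
‖b‖ = 1.4142, ‖x‖ = 11.7604
with δb = [-0.0023 0.0012], A·Δx = δb → ‖Δx‖ = 0.0301
relative error = 0.0026
so the bound overstates the realised error by a factor of ≈ 37.4215 (computed from the unrounded values)


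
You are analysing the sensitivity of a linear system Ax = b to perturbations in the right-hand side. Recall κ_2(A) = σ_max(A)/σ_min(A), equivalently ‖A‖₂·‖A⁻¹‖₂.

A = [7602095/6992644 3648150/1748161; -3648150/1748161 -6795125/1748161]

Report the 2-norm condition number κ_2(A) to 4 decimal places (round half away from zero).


193.5680

form AᵀA = [936802156225/169194014224 219536546625/21149251778; 219536546625/21149251778 205822568125/10574625889] with trace 14636551025/585446416 and determinant 9765625/585446416
char-poly roots: 25 and 390625/585446416
so κ_2 = √(25 / (390625/585446416)) = 193.5680


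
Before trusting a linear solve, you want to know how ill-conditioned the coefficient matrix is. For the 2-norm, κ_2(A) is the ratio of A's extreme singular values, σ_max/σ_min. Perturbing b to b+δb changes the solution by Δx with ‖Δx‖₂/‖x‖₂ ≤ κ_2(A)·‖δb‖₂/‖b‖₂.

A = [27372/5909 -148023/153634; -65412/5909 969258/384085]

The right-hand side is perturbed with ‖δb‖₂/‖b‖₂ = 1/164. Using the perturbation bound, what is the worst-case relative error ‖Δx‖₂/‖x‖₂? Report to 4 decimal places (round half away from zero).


0.9008

form AᵀA = [5027956128/34916281 -5656178322/174581405; -5656178322/174581405 25477008849/3491628100] with trace 528272621649/3491628100 and determinant 915546564/872907025
λ_max, λ_min = (528272621649/3491628100 ± √279020814814151969904801/12191466788709610000)/2 = 15129/100, 242064/34916281
σ_max=√(15129/100)=(123/10), σ_min=√(242064/34916281)=(492/5909) → κ = 147.7250
bound on ‖Δx‖/‖x‖: κ·ε = 147.7250·1/164 = 0.9008


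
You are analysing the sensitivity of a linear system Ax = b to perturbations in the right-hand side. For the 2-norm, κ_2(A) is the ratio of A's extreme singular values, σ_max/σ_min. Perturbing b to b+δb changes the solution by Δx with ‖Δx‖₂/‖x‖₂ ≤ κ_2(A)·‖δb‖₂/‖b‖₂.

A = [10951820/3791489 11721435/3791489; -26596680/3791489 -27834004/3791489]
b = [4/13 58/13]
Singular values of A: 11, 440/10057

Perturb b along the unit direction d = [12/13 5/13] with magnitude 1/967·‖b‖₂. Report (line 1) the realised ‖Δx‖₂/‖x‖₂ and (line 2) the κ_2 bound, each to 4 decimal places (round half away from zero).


from the listed singular values, σ₁ = 11, σ_n = 440/10057
condition number: 11 ÷ (440/10057) = 251.4250
bound on ‖Δx‖/‖x‖: κ·ε = 251.4250·1/967 = 0.2600
solve Ax = b  →  x = [-33.3538 31.2633]
2-norm of b is 4.4721; of x, 45.7151
re-solving with b+δb shifts x by Δx of norm 0.1057
relative error = 0.0023
tightness: 0.0023 against a bound of 0.2600 (unrounded ratio ≈ 0.0089)

0.0023
0.2600


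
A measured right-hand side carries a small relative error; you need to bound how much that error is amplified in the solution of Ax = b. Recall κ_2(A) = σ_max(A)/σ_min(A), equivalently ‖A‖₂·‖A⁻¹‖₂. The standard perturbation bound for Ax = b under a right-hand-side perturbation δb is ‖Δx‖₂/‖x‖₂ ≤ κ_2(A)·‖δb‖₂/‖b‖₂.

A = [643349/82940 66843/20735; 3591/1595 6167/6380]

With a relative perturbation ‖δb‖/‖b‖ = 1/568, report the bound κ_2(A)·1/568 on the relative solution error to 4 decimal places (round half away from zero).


AᵀA = [17950671025/275161744 467460000/17197609; 467460000/17197609 3116607025/275161744]; tr = 62329225/814088, det = 1500625/26050816
char-poly roots: 1225/16 and 1225/1628176
so κ_2 = √((1225/16) / (1225/1628176)) = 319.0000
bound on ‖Δx‖/‖x‖: κ·ε = 319.0000·1/568 = 0.5616

0.5616


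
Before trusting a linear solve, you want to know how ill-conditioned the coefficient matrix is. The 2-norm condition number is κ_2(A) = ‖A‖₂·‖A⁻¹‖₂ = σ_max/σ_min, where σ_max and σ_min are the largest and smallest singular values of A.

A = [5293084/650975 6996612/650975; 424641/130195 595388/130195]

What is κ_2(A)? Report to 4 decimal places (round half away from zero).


100.1500

form AᵀA = [192454069249/2507505625 256534372332/2507505625; 256534372332/2507505625 342099119776/2507505625] with trace 21382127561/100300225 and determinant 454371856/100300225
λ_max, λ_min = (21382127561/100300225 ± √457013084637313938321/10060135135050625)/2 = 5329/25, 85264/4012009
κ = σ_max/σ_min = (73/5)/(292/2003) = 100.1500


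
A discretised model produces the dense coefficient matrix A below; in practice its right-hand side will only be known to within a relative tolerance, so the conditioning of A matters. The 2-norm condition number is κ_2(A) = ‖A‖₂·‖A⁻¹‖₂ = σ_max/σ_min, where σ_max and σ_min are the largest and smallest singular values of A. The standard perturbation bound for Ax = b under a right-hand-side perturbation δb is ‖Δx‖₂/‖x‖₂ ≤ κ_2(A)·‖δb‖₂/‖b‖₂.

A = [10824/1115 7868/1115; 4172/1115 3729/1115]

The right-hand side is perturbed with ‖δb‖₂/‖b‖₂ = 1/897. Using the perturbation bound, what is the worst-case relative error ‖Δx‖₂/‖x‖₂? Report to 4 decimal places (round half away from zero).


0.0311

AᵀA = [26912912/248645 20144124/248645; 20144124/248645 15162173/248645]; tr = 8415017/49729, det = 1827904/49729
solving λ² − 8415017/49729·λ + 1827904/49729 = 0 gives λ = 169, 10816/49729
κ_2(A) = √(λ_max/λ_min) = √(169 / (10816/49729)) = 27.8750
κ_2(A)·‖δb‖/‖b‖ = 0.0311


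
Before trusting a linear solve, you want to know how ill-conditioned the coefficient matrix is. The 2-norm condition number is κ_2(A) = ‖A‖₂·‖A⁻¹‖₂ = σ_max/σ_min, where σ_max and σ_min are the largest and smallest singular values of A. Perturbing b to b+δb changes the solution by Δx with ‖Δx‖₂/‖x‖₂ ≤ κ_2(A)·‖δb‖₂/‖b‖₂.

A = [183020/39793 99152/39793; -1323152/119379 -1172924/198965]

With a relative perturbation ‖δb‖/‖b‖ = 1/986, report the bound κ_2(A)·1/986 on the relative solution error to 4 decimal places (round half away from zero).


0.3725

form AᵀA = [12143184016/84327489 10793838592/140545815; 10793838592/140545815 9594844304/234243025] with trace 389933199136/2108187225 and determinant 21381376/84327489
λ_max, λ_min = (389933199136/2108187225 ± √152043392194061818986496/4444453375653200625)/2 = 4624/25, 115600/84327489
κ = σ_max/σ_min = (68/5)/(340/9183) = 367.3200
perturbation bound = 367.3200·1/986 = 0.3725


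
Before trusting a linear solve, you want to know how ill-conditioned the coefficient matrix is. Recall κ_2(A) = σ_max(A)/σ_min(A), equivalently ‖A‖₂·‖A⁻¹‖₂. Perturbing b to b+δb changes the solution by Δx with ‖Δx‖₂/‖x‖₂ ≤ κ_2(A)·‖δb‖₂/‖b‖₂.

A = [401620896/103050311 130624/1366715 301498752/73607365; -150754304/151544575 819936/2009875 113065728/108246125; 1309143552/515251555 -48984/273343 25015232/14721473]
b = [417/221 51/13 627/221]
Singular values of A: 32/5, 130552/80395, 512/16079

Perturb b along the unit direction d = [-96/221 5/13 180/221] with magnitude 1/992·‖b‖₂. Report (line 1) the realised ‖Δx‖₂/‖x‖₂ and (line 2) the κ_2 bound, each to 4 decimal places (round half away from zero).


σ_max = 32/5, σ_min = 512/16079
κ = σ_max/σ_min = (32/5)/(512/16079) = 200.9875
worst-case relative error ≤ 200.9875 × 1/992 = 0.2026
solve Ax = b  →  x = [-19.0765 -89.9271 20.7100]
‖b‖ = 5.1962, ‖x‖ = 94.2322
Δx = A⁻¹·δb where δb = 1/992·5.1962·d; ‖Δx‖ = 0.1645
dividing the unrounded norms, ‖Δx‖/‖x‖ = 0.0017
tightness: 0.0017 against a bound of 0.2026 (unrounded ratio ≈ 0.0086)

0.0017
0.2026


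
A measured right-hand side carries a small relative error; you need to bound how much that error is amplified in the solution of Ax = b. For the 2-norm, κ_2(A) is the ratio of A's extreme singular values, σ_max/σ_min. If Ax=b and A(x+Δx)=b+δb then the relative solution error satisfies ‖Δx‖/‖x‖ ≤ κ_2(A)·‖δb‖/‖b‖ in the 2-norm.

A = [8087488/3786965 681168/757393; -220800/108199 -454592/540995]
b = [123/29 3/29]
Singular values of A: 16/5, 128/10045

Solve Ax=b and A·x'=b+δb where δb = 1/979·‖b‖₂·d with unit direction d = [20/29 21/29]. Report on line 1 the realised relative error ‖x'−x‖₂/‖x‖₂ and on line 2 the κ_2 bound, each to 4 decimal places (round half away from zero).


from the listed singular values, σ₁ = 16/5, σ_n = 128/10045
condition number: (16/5) ÷ (128/10045) = 251.1250
κ_2(A)·‖δb‖/‖b‖ = 0.2565
solve Ax = b  →  x = [-89.6845 217.6803]
2-norm of b is 4.2426; of x, 235.4316
Δx = A⁻¹·δb where δb = 1/979·4.2426·d; ‖Δx‖ = 0.3401
relative error = 0.0014
realised/bound (from unrounded values) ≈ 0.0056

0.0014
0.2565


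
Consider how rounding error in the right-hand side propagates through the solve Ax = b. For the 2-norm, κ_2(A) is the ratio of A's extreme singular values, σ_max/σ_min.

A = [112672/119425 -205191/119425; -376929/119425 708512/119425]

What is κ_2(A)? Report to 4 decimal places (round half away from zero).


M = AᵀA = [247632721/22819729 -464284800/22819729; -464284800/22819729 870548161/22819729]. tr(M)=3869138/78961, det(M)=2401/78961
eigenvalues of AᵀA: λ = (tr ± √(tr²−4·det))/2 = 49, 49/78961
σ_max=√49=7, σ_min=√(49/78961)=(7/281) → κ = 281.0000

281.0000


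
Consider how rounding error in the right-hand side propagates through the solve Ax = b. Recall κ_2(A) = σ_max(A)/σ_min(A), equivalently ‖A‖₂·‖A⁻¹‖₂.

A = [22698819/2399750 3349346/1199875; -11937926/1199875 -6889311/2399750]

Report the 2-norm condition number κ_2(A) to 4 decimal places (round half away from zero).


331.0000

form AᵀA = [258095765213/1369512500 18819296496/342378125; 18819296496/342378125 21958402037/1369512500] with trace 1120216669/5478050 and determinant 418161601/1095610000
solving λ² − 1120216669/5478050·λ + 418161601/1095610000 = 0 gives λ = 20449/100, 20449/10956100
so κ_2 = √((20449/100) / (20449/10956100)) = 331.0000


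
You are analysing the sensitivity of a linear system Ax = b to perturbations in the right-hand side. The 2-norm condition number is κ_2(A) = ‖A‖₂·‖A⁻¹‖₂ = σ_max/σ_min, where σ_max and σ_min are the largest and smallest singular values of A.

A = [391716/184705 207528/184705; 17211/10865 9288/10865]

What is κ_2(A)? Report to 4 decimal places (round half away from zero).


271.6250

M = AᵀA = [9561943089/1364637481 5099614200/1364637481; 5099614200/1364637481 2719960704/1364637481]. tr(M)=42497937/4721929, det(M)=5184/4721929
solving λ² − 42497937/4721929·λ + 5184/4721929 = 0 gives λ = 9, 576/4721929
so κ_2 = √(9 / (576/4721929)) = 271.6250


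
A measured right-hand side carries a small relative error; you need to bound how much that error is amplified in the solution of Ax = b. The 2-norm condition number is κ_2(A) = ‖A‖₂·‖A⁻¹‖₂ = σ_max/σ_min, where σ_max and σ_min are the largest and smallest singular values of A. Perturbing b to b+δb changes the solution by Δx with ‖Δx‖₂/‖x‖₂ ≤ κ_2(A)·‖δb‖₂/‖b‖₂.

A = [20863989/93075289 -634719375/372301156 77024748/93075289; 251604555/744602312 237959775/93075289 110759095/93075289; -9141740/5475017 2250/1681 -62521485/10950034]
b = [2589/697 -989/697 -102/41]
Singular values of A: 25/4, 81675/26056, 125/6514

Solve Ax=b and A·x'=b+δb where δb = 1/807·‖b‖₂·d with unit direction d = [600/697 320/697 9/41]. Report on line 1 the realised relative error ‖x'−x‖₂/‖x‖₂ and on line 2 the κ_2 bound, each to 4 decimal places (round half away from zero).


σ_max = 25/4, σ_min = 125/6514
κ = σ_max/σ_min = (25/4)/(125/6514) = 325.7000
perturbation bound = 325.7000·1/807 = 0.4036
solve Ax = b  →  x = [-99.9827 -1.0391 29.4306]
‖b‖₂ = 4.6904 and ‖x‖₂ = 104.2295
with δb = [0.0050 0.0027 0.0013], A·Δx = δb → ‖Δx‖ = 0.3029
realised ‖Δx‖/‖x‖ = 0.0029
tightness: 0.0029 against a bound of 0.4036 (unrounded ratio ≈ 0.0072)

0.0029
0.4036


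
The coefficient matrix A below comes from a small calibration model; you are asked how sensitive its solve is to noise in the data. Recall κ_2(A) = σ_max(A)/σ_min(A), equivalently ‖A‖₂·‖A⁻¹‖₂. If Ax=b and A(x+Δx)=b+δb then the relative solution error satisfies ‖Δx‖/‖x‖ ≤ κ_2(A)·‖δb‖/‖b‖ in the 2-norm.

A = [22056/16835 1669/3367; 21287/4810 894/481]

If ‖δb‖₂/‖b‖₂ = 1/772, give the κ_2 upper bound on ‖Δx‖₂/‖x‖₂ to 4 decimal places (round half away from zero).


0.1342

M = AᵀA = [965982025/45346756 100612125/11336689; 100612125/11336689 41948125/11336689]. tr(M)=6708725/268324, det(M)=15625/268324
char-poly roots: 25 and 625/268324
so κ_2 = √(25 / (625/268324)) = 103.6000
κ_2(A)·‖δb‖/‖b‖ = 0.1342


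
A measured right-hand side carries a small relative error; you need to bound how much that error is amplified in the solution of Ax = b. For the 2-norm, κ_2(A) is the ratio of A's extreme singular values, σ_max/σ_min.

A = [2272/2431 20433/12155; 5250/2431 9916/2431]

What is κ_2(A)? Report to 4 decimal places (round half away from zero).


137.5000

AᵀA = [193636/34969 1814904/174845; 1814904/174845 17015881/874225]; tr = 75629/3025, det = 4/121
eigenvalues of AᵀA: λ = (tr ± √(tr²−4·det))/2 = 25, 4/3025
σ_max=√25=5, σ_min=√(4/3025)=(2/55) → κ = 137.5000


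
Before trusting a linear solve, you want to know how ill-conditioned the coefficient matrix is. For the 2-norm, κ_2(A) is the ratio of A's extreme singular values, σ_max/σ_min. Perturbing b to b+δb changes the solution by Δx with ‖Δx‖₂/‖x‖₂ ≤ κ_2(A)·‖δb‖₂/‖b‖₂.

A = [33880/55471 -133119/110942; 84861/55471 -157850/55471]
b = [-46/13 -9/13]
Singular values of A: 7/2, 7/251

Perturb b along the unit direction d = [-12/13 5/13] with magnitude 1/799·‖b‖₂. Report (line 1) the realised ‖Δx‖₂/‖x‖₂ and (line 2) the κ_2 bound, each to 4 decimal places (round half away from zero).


0.0015
0.1571

σ_max = 7/2, σ_min = 7/251
κ = σ_max/σ_min = (7/2)/(7/251) = 125.5000
bound on ‖Δx‖/‖x‖: κ·ε = 125.5000·1/799 = 0.1571
solve Ax = b  →  x = [94.6471 51.1261]
2-norm of b is 3.6056; of x, 107.5729
δb = ε·‖b‖·d = [-0.0042 0.0017]; solving A·Δx = δb gives ‖Δx‖ = 0.1618
relative error = 0.0015
tightness: 0.0015 against a bound of 0.1571 (unrounded ratio ≈ 0.0096)


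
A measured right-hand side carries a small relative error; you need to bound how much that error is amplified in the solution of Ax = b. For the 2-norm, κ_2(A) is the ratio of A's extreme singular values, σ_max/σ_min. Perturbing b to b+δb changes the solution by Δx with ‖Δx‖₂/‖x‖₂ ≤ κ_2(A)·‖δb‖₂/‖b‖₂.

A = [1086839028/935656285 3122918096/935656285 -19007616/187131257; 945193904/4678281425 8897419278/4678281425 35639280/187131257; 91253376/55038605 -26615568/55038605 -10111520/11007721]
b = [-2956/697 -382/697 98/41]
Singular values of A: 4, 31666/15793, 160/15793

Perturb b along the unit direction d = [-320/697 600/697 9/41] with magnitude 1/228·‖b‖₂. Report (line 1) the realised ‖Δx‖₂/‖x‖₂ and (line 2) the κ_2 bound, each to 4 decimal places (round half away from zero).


from the listed singular values, σ₁ = 4, σ_n = 160/15793
condition number: 4 ÷ (160/15793) = 394.8250
perturbation bound = 394.8250·1/228 = 1.7317
solve Ax = b  →  x = [89.7489 -27.2184 173.7181]
2-norm of b is 4.8990; of x, 197.4176
re-solving with b+δb shifts x by Δx of norm 2.1209
dividing the unrounded norms, ‖Δx‖/‖x‖ = 0.0107
tightness: 0.0107 against a bound of 1.7317 (unrounded ratio ≈ 0.0062)

0.0107
1.7317
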